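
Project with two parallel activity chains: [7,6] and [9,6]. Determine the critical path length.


Path A: 7 + 6 = 13
Path B: 9 + 6 = 15
Critical path = longest = max(13, 15)
= 15 (Path B)


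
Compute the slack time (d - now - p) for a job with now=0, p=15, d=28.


Slack = due - current_time - processing
= 28 - 0 - 15
= 13


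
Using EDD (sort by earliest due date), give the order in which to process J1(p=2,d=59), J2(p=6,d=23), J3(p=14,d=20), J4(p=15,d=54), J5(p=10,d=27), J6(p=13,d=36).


EDD: sort by earliest due date
  J3: d=20, p=14
  J2: d=23, p=6
  J5: d=27, p=10
  J6: d=36, p=13
  J4: d=54, p=15
  J1: d=59, p=2
Order: J3 → J2 → J5 → J6 → J4 → J1


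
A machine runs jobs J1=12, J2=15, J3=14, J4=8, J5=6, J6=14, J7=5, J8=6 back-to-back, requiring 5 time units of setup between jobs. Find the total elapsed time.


Makespan = Σ processing + (n-1) × setup
= (12 + 15 + 14 + 8 + 6 + 14 + 5 + 6) + (8-1)×5
= 80 + 35
= 115 time units


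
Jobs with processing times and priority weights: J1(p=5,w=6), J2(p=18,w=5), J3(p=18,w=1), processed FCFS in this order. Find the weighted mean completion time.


Completion times:
  J1: C=5, w×C=6×5=30
  J2: C=23, w×C=5×23=115
  J3: C=41, w×C=1×41=41
Sum w×C = 186
Sum w = 12
Weighted avg = 186/12
= 15.50


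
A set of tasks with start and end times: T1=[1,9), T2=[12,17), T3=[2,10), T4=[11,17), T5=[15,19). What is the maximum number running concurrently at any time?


Check each time point for overlaps:
  t=15: 3 tasks active (T2, T4, T5)
Max concurrent = 3


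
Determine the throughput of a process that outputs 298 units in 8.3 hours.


Throughput = units / time
= 298 / 8.3
= 35.9 units/hour


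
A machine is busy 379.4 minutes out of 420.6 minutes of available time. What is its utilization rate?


Utilization = busy / total × 100
= 379.4 / 420.6 × 100
= 90.2%


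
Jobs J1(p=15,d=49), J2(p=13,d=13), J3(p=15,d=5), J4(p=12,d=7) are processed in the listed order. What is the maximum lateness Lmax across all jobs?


Lateness per job (L = C - d):
  J1: C=15, d=49, L=-34
  J2: C=28, d=13, L=15
  J3: C=43, d=5, L=38
  J4: C=55, d=7, L=48
Lmax = max(-34, 15, 38, 48)
= 48


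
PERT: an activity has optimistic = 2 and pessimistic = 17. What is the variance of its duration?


σ² = ((p - o) / 6)² = (p - o)² / 36
= (17 - 2)² / 36
= 15² / 36
= 225 / 36
= 6.2500


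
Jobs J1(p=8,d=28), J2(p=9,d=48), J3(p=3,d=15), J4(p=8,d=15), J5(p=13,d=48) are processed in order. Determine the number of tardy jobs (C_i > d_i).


Completion vs due date:
  J1: C=8, d=28 → on time
  J2: C=17, d=48 → on time
  J3: C=20, d=15 → TARDY
  J4: C=28, d=15 → TARDY
  J5: C=41, d=48 → on time
Tardy jobs: J3, J4
Count = 2


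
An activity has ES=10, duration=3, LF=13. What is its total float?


EF = ES + duration = 10 + 3 = 13
LS = LF - duration = 13 - 3 = 10
Total Float = LF - EF = 13 - 13
(or LS - ES = 10 - 10)
= 0


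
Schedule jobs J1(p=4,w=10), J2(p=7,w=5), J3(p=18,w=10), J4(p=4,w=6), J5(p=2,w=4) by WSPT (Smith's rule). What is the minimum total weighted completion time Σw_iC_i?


WSPT order (by p/w): J1 → J5 → J4 → J2 → J3
  J1: C=4, w·C=10×4=40
  J5: C=6, w·C=4×6=24
  J4: C=10, w·C=6×10=60
  J2: C=17, w·C=5×17=85
  J3: C=35, w·C=10×35=350
Σ w·C = 559
= 559


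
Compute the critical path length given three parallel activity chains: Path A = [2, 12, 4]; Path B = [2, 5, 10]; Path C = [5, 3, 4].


Path A: 2 + 12 + 4 = 18
Path B: 2 + 5 + 10 = 17
Path C: 5 + 3 + 4 = 12
Critical path = longest = max(18, 17, 12)
= 18 (Path A)


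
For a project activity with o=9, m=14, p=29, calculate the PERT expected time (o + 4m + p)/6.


te = (o + 4m + p) / 6
= (9 + 4×14 + 29) / 6
= (9 + 56 + 29) / 6
= 94 / 6
= 15.67


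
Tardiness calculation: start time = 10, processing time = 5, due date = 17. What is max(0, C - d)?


Completion = start + processing = 10 + 5 = 15
Tardiness = max(0, C - d) = max(0, 15 - 17)
= max(0, -2)
= 0


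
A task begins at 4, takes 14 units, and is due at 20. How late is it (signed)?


Completion = 4 + 14 = 18
Lateness = C - d = 18 - 20
= -2


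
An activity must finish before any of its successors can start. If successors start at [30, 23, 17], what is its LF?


LF = min of all successor start times
Successors start at: [30, 23, 17]
LF = min(30, 23, 17)
= 17


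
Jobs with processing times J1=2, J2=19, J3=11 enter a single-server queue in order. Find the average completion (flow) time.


Completion times:
  J1: completes at 2
  J2: completes at 21
  J3: completes at 32
Sum = 55
Average = 55/3
= 18.33


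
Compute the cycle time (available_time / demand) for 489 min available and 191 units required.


Cycle time = available time / demand
= 489 / 191
= 2.56 min/unit


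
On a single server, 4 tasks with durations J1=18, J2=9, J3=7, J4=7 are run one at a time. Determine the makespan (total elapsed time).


Sequential makespan: sum all processing times
= 18 + 9 + 7 + 7
= 41 time units


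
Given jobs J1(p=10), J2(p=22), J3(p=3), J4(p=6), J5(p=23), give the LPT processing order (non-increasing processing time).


LPT: sort by longest processing time first
  J5: p=23
  J2: p=22
  J1: p=10
  J4: p=6
  J3: p=3
Order: J5 → J2 → J1 → J4 → J3


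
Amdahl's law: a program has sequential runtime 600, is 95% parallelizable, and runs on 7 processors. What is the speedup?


Amdahl's law: T_p = T × ((1-p) + p/N)
= 600 × ((1-0.95) + 0.95/7)
= 600 × (0.05 + 0.1357)
= 600 × 0.1857
= 111.43
Speedup = 600/111.43
= 5.38×


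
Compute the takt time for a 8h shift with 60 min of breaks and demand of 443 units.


Available = 8×60 - 60 = 420 min
Takt time = 420 / 443
= 0.95 min/unit


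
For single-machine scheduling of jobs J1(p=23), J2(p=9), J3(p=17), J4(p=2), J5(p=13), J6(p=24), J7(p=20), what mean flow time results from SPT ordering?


SPT order: J4 → J2 → J5 → J3 → J7 → J1 → J6
Completion times:
  J4: C=2
  J2: C=11
  J5: C=24
  J3: C=41
  J7: C=61
  J1: C=84
  J6: C=108
Sum = 331, n = 7
Mean flow = 331/7
= 47.29


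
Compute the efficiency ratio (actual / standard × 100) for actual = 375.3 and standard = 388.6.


Efficiency = (actual / standard) × 100
= (375.3 / 388.6) × 100
= 96.6%


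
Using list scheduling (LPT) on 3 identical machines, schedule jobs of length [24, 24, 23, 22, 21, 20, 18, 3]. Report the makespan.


Jobs (LPT sorted): [24, 24, 23, 22, 21, 20, 18, 3]
Machines: 3
  J=24 → Machine 1 (load: 0+24=24)
  J=24 → Machine 2 (load: 0+24=24)
  J=23 → Machine 3 (load: 0+23=23)
  J=22 → Machine 3 (load: 23+22=45)
  J=21 → Machine 1 (load: 24+21=45)
  J=20 → Machine 2 (load: 24+20=44)
  J=18 → Machine 2 (load: 44+18=62)
  J=3 → Machine 1 (load: 45+3=48)
Machine loads: [48, 62, 45]
Makespan = max = 62 time units


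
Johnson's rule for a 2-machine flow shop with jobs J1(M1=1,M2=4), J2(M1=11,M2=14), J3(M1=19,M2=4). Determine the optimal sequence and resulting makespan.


Johnson's rule:
Group 1 (M1≤M2, sort by M1): ['J1', 'J2']
Group 2 (M1>M2, sort desc M2): ['J3']
Sequence: J1 → J2 → J3
Makespan calculation:
  J1: M1 done=1, M2 done=5
  J2: M1 done=12, M2 done=26
  J3: M1 done=31, M2 done=35
= Sequence: J1 → J2 → J3, Makespan: 35


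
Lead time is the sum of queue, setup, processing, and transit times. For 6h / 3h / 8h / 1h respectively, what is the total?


Lead time = queue + setup + processing + transit
= 6 + 3 + 8 + 1
= 18 hours


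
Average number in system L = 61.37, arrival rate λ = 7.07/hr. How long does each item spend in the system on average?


Little's law: L = λW → W = L / λ
= 61.37 / 7.07
= 8.68 hours


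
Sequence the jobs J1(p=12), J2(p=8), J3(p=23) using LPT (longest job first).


LPT: sort by longest processing time first
  J3: p=23
  J1: p=12
  J2: p=8
Order: J3 → J1 → J2


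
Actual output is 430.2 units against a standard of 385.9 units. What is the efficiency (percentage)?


Efficiency = (actual / standard) × 100
= (430.2 / 385.9) × 100
= 111.5%


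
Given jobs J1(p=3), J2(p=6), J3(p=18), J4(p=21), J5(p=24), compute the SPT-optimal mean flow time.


SPT order: J1 → J2 → J3 → J4 → J5
Completion times:
  J1: C=3
  J2: C=9
  J3: C=27
  J4: C=48
  J5: C=72
Sum = 159, n = 5
Mean flow = 159/5
= 31.80


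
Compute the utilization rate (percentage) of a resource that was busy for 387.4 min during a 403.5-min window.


Utilization = busy / total × 100
= 387.4 / 403.5 × 100
= 96.0%


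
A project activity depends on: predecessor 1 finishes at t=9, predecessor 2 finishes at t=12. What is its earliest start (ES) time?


ES = max of all predecessor completion times
Predecessors: [9, 12]
ES = max(9, 12)
= 12


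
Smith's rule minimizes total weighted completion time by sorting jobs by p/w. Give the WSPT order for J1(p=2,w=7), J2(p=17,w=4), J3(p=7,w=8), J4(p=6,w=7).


WSPT (Smith's rule): sort by p/w ascending
  J1: p/w = 2/7 = 0.286
  J4: p/w = 6/7 = 0.857
  J3: p/w = 7/8 = 0.875
  J2: p/w = 17/4 = 4.250
Order: J1 → J4 → J3 → J2


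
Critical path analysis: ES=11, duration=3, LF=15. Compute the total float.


EF = ES + duration = 11 + 3 = 14
LS = LF - duration = 15 - 3 = 12
Total Float = LF - EF = 15 - 14
(or LS - ES = 12 - 11)
= 1


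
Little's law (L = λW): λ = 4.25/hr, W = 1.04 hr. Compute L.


Little's law: L = λ × W
= 4.25 × 1.04
= 4.42


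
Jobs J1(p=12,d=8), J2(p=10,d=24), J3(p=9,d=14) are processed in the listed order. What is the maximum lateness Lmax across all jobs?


Lateness per job (L = C - d):
  J1: C=12, d=8, L=4
  J2: C=22, d=24, L=-2
  J3: C=31, d=14, L=17
Lmax = max(4, -2, 17)
= 17


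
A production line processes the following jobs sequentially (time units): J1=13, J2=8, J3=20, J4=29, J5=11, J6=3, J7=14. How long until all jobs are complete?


Sequential makespan: sum all processing times
= 13 + 8 + 20 + 29 + 11 + 3 + 14
= 98 time units


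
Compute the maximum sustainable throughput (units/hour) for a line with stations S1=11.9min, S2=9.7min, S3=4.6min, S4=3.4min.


Bottleneck = longest station time
Station times: [11.9, 9.7, 4.6, 3.4]
Max = 11.9 min
Rate = 60 / 11.9
= 5.04 units/hour (bottleneck: 11.9min)


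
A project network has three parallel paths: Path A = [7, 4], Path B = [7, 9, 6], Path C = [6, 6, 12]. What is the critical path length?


Path A: 7 + 4 = 11
Path B: 7 + 9 + 6 = 22
Path C: 6 + 6 + 12 = 24
Critical path = longest = max(11, 22, 24)
= 24 (Path C)


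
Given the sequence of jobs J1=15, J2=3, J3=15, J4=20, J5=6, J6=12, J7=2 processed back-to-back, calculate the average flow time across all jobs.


Completion times:
  J1: completes at 15
  J2: completes at 18
  J3: completes at 33
  J4: completes at 53
  J5: completes at 59
  J6: completes at 71
  J7: completes at 73
Sum = 322
Average = 322/7
= 46.00


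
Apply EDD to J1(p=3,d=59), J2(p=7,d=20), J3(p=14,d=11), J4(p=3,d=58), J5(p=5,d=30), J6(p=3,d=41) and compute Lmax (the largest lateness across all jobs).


EDD order: J3 → J2 → J5 → J6 → J4 → J1
Completion and lateness:
  J3: C=14, d=11, L=14-11=3
  J2: C=21, d=20, L=21-20=1
  J5: C=26, d=30, L=26-30=-4
  J6: C=29, d=41, L=29-41=-12
  J4: C=32, d=58, L=32-58=-26
  J1: C=35, d=59, L=35-59=-24
Lmax = max(3, 1, -4, -12, -26, -24)
= 3


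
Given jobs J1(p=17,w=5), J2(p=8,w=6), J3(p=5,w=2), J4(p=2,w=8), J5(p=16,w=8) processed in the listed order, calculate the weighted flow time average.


Completion times:
  J1: C=17, w×C=5×17=85
  J2: C=25, w×C=6×25=150
  J3: C=30, w×C=2×30=60
  J4: C=32, w×C=8×32=256
  J5: C=48, w×C=8×48=384
Sum w×C = 935
Sum w = 29
Weighted avg = 935/29
= 32.24


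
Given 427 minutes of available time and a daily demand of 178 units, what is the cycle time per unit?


Cycle time = available time / demand
= 427 / 178
= 2.40 min/unit


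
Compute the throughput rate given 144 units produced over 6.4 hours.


Throughput = units / time
= 144 / 6.4
= 22.5 units/hour


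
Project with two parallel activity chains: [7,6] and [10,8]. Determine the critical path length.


Path A: 7 + 6 = 13
Path B: 10 + 8 = 18
Critical path = longest = max(13, 18)
= 18 (Path B)


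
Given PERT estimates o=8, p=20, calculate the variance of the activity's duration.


σ² = ((p - o) / 6)² = (p - o)² / 36
= (20 - 8)² / 36
= 12² / 36
= 144 / 36
= 4.0000


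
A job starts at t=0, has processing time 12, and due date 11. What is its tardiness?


Completion = start + processing = 0 + 12 = 12
Tardiness = max(0, C - d) = max(0, 12 - 11)
= max(0, 1)
= 1


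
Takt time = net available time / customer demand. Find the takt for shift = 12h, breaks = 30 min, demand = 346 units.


Available = 12×60 - 30 = 690 min
Takt time = 690 / 346
= 1.99 min/unit


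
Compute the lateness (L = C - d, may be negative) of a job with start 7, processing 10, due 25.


Completion = 7 + 10 = 17
Lateness = C - d = 17 - 25
= -8


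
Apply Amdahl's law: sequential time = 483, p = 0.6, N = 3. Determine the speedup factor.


Amdahl's law: T_p = T × ((1-p) + p/N)
= 483 × ((1-0.6) + 0.6/3)
= 483 × (0.40 + 0.2000)
= 483 × 0.6000
= 289.80
Speedup = 483/289.80
= 1.67×


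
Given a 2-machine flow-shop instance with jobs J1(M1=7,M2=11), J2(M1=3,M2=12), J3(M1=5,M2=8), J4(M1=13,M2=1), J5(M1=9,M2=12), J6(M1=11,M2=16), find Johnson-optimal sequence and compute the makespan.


Johnson's rule:
Group 1 (M1≤M2, sort by M1): ['J2', 'J3', 'J1', 'J5', 'J6']
Group 2 (M1>M2, sort desc M2): ['J4']
Sequence: J2 → J3 → J1 → J5 → J6 → J4
Makespan calculation:
  J2: M1 done=3, M2 done=15
  J3: M1 done=8, M2 done=23
  J1: M1 done=15, M2 done=34
  J5: M1 done=24, M2 done=46
  J6: M1 done=35, M2 done=62
  J4: M1 done=48, M2 done=63
= Sequence: J2 → J3 → J1 → J5 → J6 → J4, Makespan: 63


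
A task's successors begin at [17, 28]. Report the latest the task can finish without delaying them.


LF = min of all successor start times
Successors start at: [17, 28]
LF = min(17, 28)
= 17


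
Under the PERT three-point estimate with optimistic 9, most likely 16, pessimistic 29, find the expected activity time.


te = (o + 4m + p) / 6
= (9 + 4×16 + 29) / 6
= (9 + 64 + 29) / 6
= 102 / 6
= 17.00


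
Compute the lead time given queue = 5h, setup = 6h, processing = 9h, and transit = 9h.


Lead time = queue + setup + processing + transit
= 5 + 6 + 9 + 9
= 29 hours


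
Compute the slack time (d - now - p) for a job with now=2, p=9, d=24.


Slack = due - current_time - processing
= 24 - 2 - 9
= 13


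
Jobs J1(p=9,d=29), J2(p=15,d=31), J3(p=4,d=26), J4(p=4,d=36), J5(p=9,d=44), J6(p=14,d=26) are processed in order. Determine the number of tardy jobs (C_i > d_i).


Completion vs due date:
  J1: C=9, d=29 → on time
  J2: C=24, d=31 → on time
  J3: C=28, d=26 → TARDY
  J4: C=32, d=36 → on time
  J5: C=41, d=44 → on time
  J6: C=55, d=26 → TARDY
Tardy jobs: J3, J6
Count = 2


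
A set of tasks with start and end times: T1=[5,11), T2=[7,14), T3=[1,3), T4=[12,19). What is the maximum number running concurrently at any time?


Check each time point for overlaps:
  t=7: 2 tasks active (T1, T2)
Max concurrent = 2


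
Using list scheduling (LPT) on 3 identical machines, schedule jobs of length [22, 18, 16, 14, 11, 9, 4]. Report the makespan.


Jobs (LPT sorted): [22, 18, 16, 14, 11, 9, 4]
Machines: 3
  J=22 → Machine 1 (load: 0+22=22)
  J=18 → Machine 2 (load: 0+18=18)
  J=16 → Machine 3 (load: 0+16=16)
  J=14 → Machine 3 (load: 16+14=30)
  J=11 → Machine 2 (load: 18+11=29)
  J=9 → Machine 1 (load: 22+9=31)
  J=4 → Machine 2 (load: 29+4=33)
Machine loads: [31, 33, 30]
Makespan = max = 33 time units


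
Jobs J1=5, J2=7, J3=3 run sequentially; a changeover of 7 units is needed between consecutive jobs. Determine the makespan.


Makespan = Σ processing + (n-1) × setup
= (5 + 7 + 3) + (3-1)×7
= 15 + 14
= 29 time units


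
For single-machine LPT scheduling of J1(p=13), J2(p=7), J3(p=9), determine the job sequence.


LPT: sort by longest processing time first
  J1: p=13
  J3: p=9
  J2: p=7
Order: J1 → J3 → J2


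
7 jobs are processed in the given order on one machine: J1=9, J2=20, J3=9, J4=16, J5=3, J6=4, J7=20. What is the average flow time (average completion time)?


Completion times:
  J1: completes at 9
  J2: completes at 29
  J3: completes at 38
  J4: completes at 54
  J5: completes at 57
  J6: completes at 61
  J7: completes at 81
Sum = 329
Average = 329/7
= 47.00


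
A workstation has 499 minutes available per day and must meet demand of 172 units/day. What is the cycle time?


Cycle time = available time / demand
= 499 / 172
= 2.90 min/unit


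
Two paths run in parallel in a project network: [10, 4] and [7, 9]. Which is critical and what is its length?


Path A: 10 + 4 = 14
Path B: 7 + 9 = 16
Critical path = longest = max(14, 16)
= 16 (Path B)


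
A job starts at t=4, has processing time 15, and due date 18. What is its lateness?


Completion = 4 + 15 = 19
Lateness = C - d = 19 - 18
= 1


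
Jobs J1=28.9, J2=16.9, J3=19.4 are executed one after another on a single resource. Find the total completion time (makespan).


Sequential makespan: sum all processing times
= 28.9 + 16.9 + 19.4
= 65.2 time units


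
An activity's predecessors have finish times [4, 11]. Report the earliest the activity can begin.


ES = max of all predecessor completion times
Predecessors: [4, 11]
ES = max(4, 11)
= 11


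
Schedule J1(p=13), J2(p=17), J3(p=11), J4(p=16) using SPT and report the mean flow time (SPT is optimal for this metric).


SPT order: J3 → J1 → J4 → J2
Completion times:
  J3: C=11
  J1: C=24
  J4: C=40
  J2: C=57
Sum = 132, n = 4
Mean flow = 132/4
= 33.00


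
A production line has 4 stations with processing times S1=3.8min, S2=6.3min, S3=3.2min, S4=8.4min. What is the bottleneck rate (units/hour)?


Bottleneck = longest station time
Station times: [3.8, 6.3, 3.2, 8.4]
Max = 8.4 min
Rate = 60 / 8.4
= 7.14 units/hour (bottleneck: 8.4min)


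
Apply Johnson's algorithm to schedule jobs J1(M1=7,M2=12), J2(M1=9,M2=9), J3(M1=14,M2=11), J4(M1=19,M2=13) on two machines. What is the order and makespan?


Johnson's rule:
Group 1 (M1≤M2, sort by M1): ['J1', 'J2']
Group 2 (M1>M2, sort desc M2): ['J4', 'J3']
Sequence: J1 → J2 → J4 → J3
Makespan calculation:
  J1: M1 done=7, M2 done=19
  J2: M1 done=16, M2 done=28
  J4: M1 done=35, M2 done=48
  J3: M1 done=49, M2 done=60
= Sequence: J1 → J2 → J4 → J3, Makespan: 60


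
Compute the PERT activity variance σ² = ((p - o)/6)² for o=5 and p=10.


σ² = ((p - o) / 6)² = (p - o)² / 36
= (10 - 5)² / 36
= 5² / 36
= 25 / 36
= 0.6944


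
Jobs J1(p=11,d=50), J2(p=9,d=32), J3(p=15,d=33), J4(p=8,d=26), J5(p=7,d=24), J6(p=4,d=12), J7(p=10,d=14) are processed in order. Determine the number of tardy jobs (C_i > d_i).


Completion vs due date:
  J1: C=11, d=50 → on time
  J2: C=20, d=32 → on time
  J3: C=35, d=33 → TARDY
  J4: C=43, d=26 → TARDY
  J5: C=50, d=24 → TARDY
  J6: C=54, d=12 → TARDY
  J7: C=64, d=14 → TARDY
Tardy jobs: J3, J4, J5, J6, J7
Count = 5


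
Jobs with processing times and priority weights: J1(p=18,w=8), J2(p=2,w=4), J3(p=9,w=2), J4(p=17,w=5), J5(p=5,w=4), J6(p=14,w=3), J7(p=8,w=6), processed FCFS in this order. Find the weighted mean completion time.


Completion times:
  J1: C=18, w×C=8×18=144
  J2: C=20, w×C=4×20=80
  J3: C=29, w×C=2×29=58
  J4: C=46, w×C=5×46=230
  J5: C=51, w×C=4×51=204
  J6: C=65, w×C=3×65=195
  J7: C=73, w×C=6×73=438
Sum w×C = 1349
Sum w = 32
Weighted avg = 1349/32
= 42.16


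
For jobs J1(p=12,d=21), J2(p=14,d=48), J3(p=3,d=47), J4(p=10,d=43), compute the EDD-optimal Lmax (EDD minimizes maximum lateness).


EDD order: J1 → J4 → J3 → J2
Completion and lateness:
  J1: C=12, d=21, L=12-21=-9
  J4: C=22, d=43, L=22-43=-21
  J3: C=25, d=47, L=25-47=-22
  J2: C=39, d=48, L=39-48=-9
Lmax = max(-9, -21, -22, -9)
= -9


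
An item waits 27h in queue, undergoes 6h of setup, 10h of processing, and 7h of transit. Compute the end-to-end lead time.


Lead time = queue + setup + processing + transit
= 27 + 6 + 10 + 7
= 50 hours


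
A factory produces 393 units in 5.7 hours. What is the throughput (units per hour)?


Throughput = units / time
= 393 / 5.7
= 68.9 units/hour


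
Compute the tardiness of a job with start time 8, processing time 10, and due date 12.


Completion = start + processing = 8 + 10 = 18
Tardiness = max(0, C - d) = max(0, 18 - 12)
= max(0, 6)
= 6


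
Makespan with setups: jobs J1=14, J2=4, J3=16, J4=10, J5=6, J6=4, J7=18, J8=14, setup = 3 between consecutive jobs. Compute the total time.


Makespan = Σ processing + (n-1) × setup
= (14 + 4 + 16 + 10 + 6 + 4 + 18 + 14) + (8-1)×3
= 86 + 21
= 107 time units


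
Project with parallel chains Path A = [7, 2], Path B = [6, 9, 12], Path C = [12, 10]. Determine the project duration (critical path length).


Path A: 7 + 2 = 9
Path B: 6 + 9 + 12 = 27
Path C: 12 + 10 = 22
Critical path = longest = max(9, 27, 22)
= 27 (Path B)


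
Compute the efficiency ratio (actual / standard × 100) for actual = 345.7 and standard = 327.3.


Efficiency = (actual / standard) × 100
= (345.7 / 327.3) × 100
= 105.6%


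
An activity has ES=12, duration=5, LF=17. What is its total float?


EF = ES + duration = 12 + 5 = 17
LS = LF - duration = 17 - 5 = 12
Total Float = LF - EF = 17 - 17
(or LS - ES = 12 - 12)
= 0


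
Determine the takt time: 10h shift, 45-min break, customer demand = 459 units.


Available = 10×60 - 45 = 555 min
Takt time = 555 / 459
= 1.21 min/unit


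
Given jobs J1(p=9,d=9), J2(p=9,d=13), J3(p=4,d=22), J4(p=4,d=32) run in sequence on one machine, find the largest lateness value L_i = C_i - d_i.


Lateness per job (L = C - d):
  J1: C=9, d=9, L=0
  J2: C=18, d=13, L=5
  J3: C=22, d=22, L=0
  J4: C=26, d=32, L=-6
Lmax = max(0, 5, 0, -6)
= 5


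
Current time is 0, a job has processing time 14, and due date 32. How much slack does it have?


Slack = due - current_time - processing
= 32 - 0 - 14
= 18


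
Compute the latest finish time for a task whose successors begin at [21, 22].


LF = min of all successor start times
Successors start at: [21, 22]
LF = min(21, 22)
= 21


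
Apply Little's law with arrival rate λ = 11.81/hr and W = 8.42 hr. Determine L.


Little's law: L = λ × W
= 11.81 × 8.42
= 99.44


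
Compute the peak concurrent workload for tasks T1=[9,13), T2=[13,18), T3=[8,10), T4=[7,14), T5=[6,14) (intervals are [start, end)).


Check each time point for overlaps:
  t=9: 4 tasks active (T1, T3, T4, T5)
Max concurrent = 4


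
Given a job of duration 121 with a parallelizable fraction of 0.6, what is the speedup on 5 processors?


Amdahl's law: T_p = T × ((1-p) + p/N)
= 121 × ((1-0.6) + 0.6/5)
= 121 × (0.40 + 0.1200)
= 121 × 0.5200
= 62.92
Speedup = 121/62.92
= 1.92×


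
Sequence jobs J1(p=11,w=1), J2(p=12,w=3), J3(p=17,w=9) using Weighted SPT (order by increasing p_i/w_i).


WSPT (Smith's rule): sort by p/w ascending
  J3: p/w = 17/9 = 1.889
  J2: p/w = 12/3 = 4.000
  J1: p/w = 11/1 = 11.000
Order: J3 → J2 → J1


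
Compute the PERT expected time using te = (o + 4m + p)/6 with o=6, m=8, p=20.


te = (o + 4m + p) / 6
= (6 + 4×8 + 20) / 6
= (6 + 32 + 20) / 6
= 58 / 6
= 9.67


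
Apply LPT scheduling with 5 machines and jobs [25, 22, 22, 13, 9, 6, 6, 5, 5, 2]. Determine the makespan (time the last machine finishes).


Jobs (LPT sorted): [25, 22, 22, 13, 9, 6, 6, 5, 5, 2]
Machines: 5
  J=25 → Machine 1 (load: 0+25=25)
  J=22 → Machine 2 (load: 0+22=22)
  J=22 → Machine 3 (load: 0+22=22)
  J=13 → Machine 4 (load: 0+13=13)
  J=9 → Machine 5 (load: 0+9=9)
  J=6 → Machine 5 (load: 9+6=15)
  J=6 → Machine 4 (load: 13+6=19)
  J=5 → Machine 5 (load: 15+5=20)
  J=5 → Machine 4 (load: 19+5=24)
  J=2 → Machine 5 (load: 20+2=22)
Machine loads: [25, 22, 22, 24, 22]
Makespan = max = 25 time units


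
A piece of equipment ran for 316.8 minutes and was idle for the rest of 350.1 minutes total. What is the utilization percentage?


Utilization = busy / total × 100
= 316.8 / 350.1 × 100
= 90.5%


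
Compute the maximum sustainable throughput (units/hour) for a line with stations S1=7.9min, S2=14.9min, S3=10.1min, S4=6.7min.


Bottleneck = longest station time
Station times: [7.9, 14.9, 10.1, 6.7]
Max = 14.9 min
Rate = 60 / 14.9
= 4.03 units/hour (bottleneck: 14.9min)


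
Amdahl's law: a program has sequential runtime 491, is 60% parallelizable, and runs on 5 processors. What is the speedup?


Amdahl's law: T_p = T × ((1-p) + p/N)
= 491 × ((1-0.6) + 0.6/5)
= 491 × (0.40 + 0.1200)
= 491 × 0.5200
= 255.32
Speedup = 491/255.32
= 1.92×


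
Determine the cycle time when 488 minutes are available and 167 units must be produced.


Cycle time = available time / demand
= 488 / 167
= 2.92 min/unit


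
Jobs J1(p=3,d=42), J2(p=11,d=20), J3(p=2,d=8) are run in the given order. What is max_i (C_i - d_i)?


Lateness per job (L = C - d):
  J1: C=3, d=42, L=-39
  J2: C=14, d=20, L=-6
  J3: C=16, d=8, L=8
Lmax = max(-39, -6, 8)
= 8


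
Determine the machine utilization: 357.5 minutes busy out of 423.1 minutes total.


Utilization = busy / total × 100
= 357.5 / 423.1 × 100
= 84.5%


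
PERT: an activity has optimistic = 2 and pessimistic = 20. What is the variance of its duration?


σ² = ((p - o) / 6)² = (p - o)² / 36
= (20 - 2)² / 36
= 18² / 36
= 324 / 36
= 9.0000


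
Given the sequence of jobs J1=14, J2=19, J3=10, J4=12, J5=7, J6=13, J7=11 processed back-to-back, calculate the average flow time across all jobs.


Completion times:
  J1: completes at 14
  J2: completes at 33
  J3: completes at 43
  J4: completes at 55
  J5: completes at 62
  J6: completes at 75
  J7: completes at 86
Sum = 368
Average = 368/7
= 52.57


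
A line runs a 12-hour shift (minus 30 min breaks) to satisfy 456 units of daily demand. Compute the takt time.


Available = 12×60 - 30 = 690 min
Takt time = 690 / 456
= 1.51 min/unit


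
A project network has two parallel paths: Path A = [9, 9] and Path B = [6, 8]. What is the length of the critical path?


Path A: 9 + 9 = 18
Path B: 6 + 8 = 14
Critical path = longest = max(18, 14)
= 18 (Path A)


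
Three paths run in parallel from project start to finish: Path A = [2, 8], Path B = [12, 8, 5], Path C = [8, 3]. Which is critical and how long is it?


Path A: 2 + 8 = 10
Path B: 12 + 8 + 5 = 25
Path C: 8 + 3 = 11
Critical path = longest = max(10, 25, 11)
= 25 (Path B)


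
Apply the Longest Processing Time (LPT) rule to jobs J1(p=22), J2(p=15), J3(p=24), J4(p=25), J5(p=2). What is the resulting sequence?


LPT: sort by longest processing time first
  J4: p=25
  J3: p=24
  J1: p=22
  J2: p=15
  J5: p=2
Order: J4 → J3 → J1 → J2 → J5


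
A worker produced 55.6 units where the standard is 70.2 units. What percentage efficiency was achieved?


Efficiency = (actual / standard) × 100
= (55.6 / 70.2) × 100
= 79.2%


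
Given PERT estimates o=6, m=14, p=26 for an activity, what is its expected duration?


te = (o + 4m + p) / 6
= (6 + 4×14 + 26) / 6
= (6 + 56 + 26) / 6
= 88 / 6
= 14.67


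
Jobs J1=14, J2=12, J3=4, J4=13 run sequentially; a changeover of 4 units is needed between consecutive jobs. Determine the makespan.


Makespan = Σ processing + (n-1) × setup
= (14 + 12 + 4 + 13) + (4-1)×4
= 43 + 12
= 55 time units


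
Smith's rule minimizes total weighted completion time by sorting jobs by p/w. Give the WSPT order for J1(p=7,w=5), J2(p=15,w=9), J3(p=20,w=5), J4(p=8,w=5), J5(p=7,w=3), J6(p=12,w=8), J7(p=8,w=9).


WSPT (Smith's rule): sort by p/w ascending
  J7: p/w = 8/9 = 0.889
  J1: p/w = 7/5 = 1.400
  J6: p/w = 12/8 = 1.500
  J4: p/w = 8/5 = 1.600
  J2: p/w = 15/9 = 1.667
  J5: p/w = 7/3 = 2.333
  J3: p/w = 20/5 = 4.000
Order: J7 → J1 → J6 → J4 → J2 → J5 → J3


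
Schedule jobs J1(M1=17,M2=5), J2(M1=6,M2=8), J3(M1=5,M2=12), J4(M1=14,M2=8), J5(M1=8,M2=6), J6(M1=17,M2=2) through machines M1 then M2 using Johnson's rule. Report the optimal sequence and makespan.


Johnson's rule:
Group 1 (M1≤M2, sort by M1): ['J3', 'J2']
Group 2 (M1>M2, sort desc M2): ['J4', 'J5', 'J1', 'J6']
Sequence: J3 → J2 → J4 → J5 → J1 → J6
Makespan calculation:
  J3: M1 done=5, M2 done=17
  J2: M1 done=11, M2 done=25
  J4: M1 done=25, M2 done=33
  J5: M1 done=33, M2 done=39
  J1: M1 done=50, M2 done=55
  J6: M1 done=67, M2 done=69
= Sequence: J3 → J2 → J4 → J5 → J1 → J6, Makespan: 69


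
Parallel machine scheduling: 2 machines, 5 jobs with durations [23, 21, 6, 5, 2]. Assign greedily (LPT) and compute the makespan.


Jobs (LPT sorted): [23, 21, 6, 5, 2]
Machines: 2
  J=23 → Machine 1 (load: 0+23=23)
  J=21 → Machine 2 (load: 0+21=21)
  J=6 → Machine 2 (load: 21+6=27)
  J=5 → Machine 1 (load: 23+5=28)
  J=2 → Machine 2 (load: 27+2=29)
Machine loads: [28, 29]
Makespan = max = 29 time units


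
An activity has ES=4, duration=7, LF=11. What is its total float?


EF = ES + duration = 4 + 7 = 11
LS = LF - duration = 11 - 7 = 4
Total Float = LF - EF = 11 - 11
(or LS - ES = 4 - 4)
= 0


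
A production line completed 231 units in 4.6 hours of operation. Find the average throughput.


Throughput = units / time
= 231 / 4.6
= 50.2 units/hour


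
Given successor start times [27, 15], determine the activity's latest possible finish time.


LF = min of all successor start times
Successors start at: [27, 15]
LF = min(27, 15)
= 15


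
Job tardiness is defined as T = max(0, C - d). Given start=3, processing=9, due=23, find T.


Completion = start + processing = 3 + 9 = 12
Tardiness = max(0, C - d) = max(0, 12 - 23)
= max(0, -11)
= 0


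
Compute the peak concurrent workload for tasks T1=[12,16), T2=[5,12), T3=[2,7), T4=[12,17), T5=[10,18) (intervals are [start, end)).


Check each time point for overlaps:
  t=12: 3 tasks active (T1, T4, T5)
Max concurrent = 3


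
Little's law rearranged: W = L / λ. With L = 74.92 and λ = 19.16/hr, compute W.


Little's law: L = λW → W = L / λ
= 74.92 / 19.16
= 3.91 hours


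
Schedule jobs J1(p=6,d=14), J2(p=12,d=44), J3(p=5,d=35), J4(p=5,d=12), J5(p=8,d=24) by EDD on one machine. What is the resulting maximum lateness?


EDD order: J4 → J1 → J5 → J3 → J2
Completion and lateness:
  J4: C=5, d=12, L=5-12=-7
  J1: C=11, d=14, L=11-14=-3
  J5: C=19, d=24, L=19-24=-5
  J3: C=24, d=35, L=24-35=-11
  J2: C=36, d=44, L=36-44=-8
Lmax = max(-7, -3, -5, -11, -8)
= -3


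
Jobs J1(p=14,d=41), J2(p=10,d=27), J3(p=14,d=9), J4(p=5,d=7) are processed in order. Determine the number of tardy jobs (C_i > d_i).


Completion vs due date:
  J1: C=14, d=41 → on time
  J2: C=24, d=27 → on time
  J3: C=38, d=9 → TARDY
  J4: C=43, d=7 → TARDY
Tardy jobs: J3, J4
Count = 2


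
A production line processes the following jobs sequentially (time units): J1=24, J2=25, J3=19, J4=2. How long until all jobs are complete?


Sequential makespan: sum all processing times
= 24 + 25 + 19 + 2
= 70 time units


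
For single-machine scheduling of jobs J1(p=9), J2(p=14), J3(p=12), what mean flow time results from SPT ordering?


SPT order: J1 → J3 → J2
Completion times:
  J1: C=9
  J3: C=21
  J2: C=35
Sum = 65, n = 3
Mean flow = 65/3
= 21.67


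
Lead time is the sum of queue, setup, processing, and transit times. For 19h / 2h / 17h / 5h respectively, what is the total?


Lead time = queue + setup + processing + transit
= 19 + 2 + 17 + 5
= 43 hours


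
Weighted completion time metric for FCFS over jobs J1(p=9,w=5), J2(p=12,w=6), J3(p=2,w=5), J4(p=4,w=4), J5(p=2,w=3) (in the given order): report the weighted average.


Completion times:
  J1: C=9, w×C=5×9=45
  J2: C=21, w×C=6×21=126
  J3: C=23, w×C=5×23=115
  J4: C=27, w×C=4×27=108
  J5: C=29, w×C=3×29=87
Sum w×C = 481
Sum w = 23
Weighted avg = 481/23
= 20.91


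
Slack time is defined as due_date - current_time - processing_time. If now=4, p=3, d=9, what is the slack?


Slack = due - current_time - processing
= 9 - 4 - 3
= 2


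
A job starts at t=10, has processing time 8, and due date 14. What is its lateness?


Completion = 10 + 8 = 18
Lateness = C - d = 18 - 14
= 4


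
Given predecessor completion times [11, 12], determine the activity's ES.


ES = max of all predecessor completion times
Predecessors: [11, 12]
ES = max(11, 12)
= 12


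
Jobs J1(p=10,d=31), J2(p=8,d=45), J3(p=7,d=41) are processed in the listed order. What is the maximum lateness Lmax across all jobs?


Lateness per job (L = C - d):
  J1: C=10, d=31, L=-21
  J2: C=18, d=45, L=-27
  J3: C=25, d=41, L=-16
Lmax = max(-21, -27, -16)
= -16


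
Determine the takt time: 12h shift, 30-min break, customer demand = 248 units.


Available = 12×60 - 30 = 690 min
Takt time = 690 / 248
= 2.78 min/unit


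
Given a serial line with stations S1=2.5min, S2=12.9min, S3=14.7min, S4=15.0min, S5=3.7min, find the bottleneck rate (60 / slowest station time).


Bottleneck = longest station time
Station times: [2.5, 12.9, 14.7, 15.0, 3.7]
Max = 15.0 min
Rate = 60 / 15.0
= 4.00 units/hour (bottleneck: 15.0min)


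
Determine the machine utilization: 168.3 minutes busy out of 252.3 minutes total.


Utilization = busy / total × 100
= 168.3 / 252.3 × 100
= 66.7%


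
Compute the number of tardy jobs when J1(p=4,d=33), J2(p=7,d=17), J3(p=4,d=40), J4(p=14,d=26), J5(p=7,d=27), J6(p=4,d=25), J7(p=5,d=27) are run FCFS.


Completion vs due date:
  J1: C=4, d=33 → on time
  J2: C=11, d=17 → on time
  J3: C=15, d=40 → on time
  J4: C=29, d=26 → TARDY
  J5: C=36, d=27 → TARDY
  J6: C=40, d=25 → TARDY
  J7: C=45, d=27 → TARDY
Tardy jobs: J4, J5, J6, J7
Count = 4


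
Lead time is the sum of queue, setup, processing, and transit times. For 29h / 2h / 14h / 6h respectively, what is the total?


Lead time = queue + setup + processing + transit
= 29 + 2 + 14 + 6
= 51 hours


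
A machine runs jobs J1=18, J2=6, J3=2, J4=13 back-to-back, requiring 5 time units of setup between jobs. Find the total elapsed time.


Makespan = Σ processing + (n-1) × setup
= (18 + 6 + 2 + 13) + (4-1)×5
= 39 + 15
= 54 time units


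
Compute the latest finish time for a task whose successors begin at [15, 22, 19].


LF = min of all successor start times
Successors start at: [15, 22, 19]
LF = min(15, 22, 19)
= 15


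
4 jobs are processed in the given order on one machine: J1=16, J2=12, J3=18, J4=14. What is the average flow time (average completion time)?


Completion times:
  J1: completes at 16
  J2: completes at 28
  J3: completes at 46
  J4: completes at 60
Sum = 150
Average = 150/4
= 37.50


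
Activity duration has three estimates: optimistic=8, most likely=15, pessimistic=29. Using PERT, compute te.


te = (o + 4m + p) / 6
= (8 + 4×15 + 29) / 6
= (8 + 60 + 29) / 6
= 97 / 6
= 16.17


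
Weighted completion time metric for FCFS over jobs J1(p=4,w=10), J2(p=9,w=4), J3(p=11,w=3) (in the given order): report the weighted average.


Completion times:
  J1: C=4, w×C=10×4=40
  J2: C=13, w×C=4×13=52
  J3: C=24, w×C=3×24=72
Sum w×C = 164
Sum w = 17
Weighted avg = 164/17
= 9.65


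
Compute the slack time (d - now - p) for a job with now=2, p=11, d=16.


Slack = due - current_time - processing
= 16 - 2 - 11
= 3


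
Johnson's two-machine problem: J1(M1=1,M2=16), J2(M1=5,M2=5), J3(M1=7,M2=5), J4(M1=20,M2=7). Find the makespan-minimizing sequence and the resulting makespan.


Johnson's rule:
Group 1 (M1≤M2, sort by M1): ['J1', 'J2']
Group 2 (M1>M2, sort desc M2): ['J4', 'J3']
Sequence: J1 → J2 → J4 → J3
Makespan calculation:
  J1: M1 done=1, M2 done=17
  J2: M1 done=6, M2 done=22
  J4: M1 done=26, M2 done=33
  J3: M1 done=33, M2 done=38
= Sequence: J1 → J2 → J4 → J3, Makespan: 38


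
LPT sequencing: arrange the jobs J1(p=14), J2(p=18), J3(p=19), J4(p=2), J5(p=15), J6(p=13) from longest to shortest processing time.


LPT: sort by longest processing time first
  J3: p=19
  J2: p=18
  J5: p=15
  J1: p=14
  J6: p=13
  J4: p=2
Order: J3 → J2 → J5 → J1 → J6 → J4


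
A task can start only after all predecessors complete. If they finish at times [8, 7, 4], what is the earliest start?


ES = max of all predecessor completion times
Predecessors: [8, 7, 4]
ES = max(8, 7, 4)
= 8


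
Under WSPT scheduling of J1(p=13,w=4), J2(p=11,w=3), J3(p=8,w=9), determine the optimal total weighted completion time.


WSPT order (by p/w): J3 → J1 → J2
  J3: C=8, w·C=9×8=72
  J1: C=21, w·C=4×21=84
  J2: C=32, w·C=3×32=96
Σ w·C = 252
= 252


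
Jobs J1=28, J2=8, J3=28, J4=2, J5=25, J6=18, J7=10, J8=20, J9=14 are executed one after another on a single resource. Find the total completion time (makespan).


Sequential makespan: sum all processing times
= 28 + 8 + 28 + 2 + 25 + 18 + 10 + 20 + 14
= 153 time units


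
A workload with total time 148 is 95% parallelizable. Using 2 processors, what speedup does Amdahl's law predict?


Amdahl's law: T_p = T × ((1-p) + p/N)
= 148 × ((1-0.95) + 0.95/2)
= 148 × (0.05 + 0.4750)
= 148 × 0.5250
= 77.70
Speedup = 148/77.70
= 1.90×


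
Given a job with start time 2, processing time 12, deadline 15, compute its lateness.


Completion = 2 + 12 = 14
Lateness = C - d = 14 - 15
= -1


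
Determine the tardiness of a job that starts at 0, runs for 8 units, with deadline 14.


Completion = start + processing = 0 + 8 = 8
Tardiness = max(0, C - d) = max(0, 8 - 14)
= max(0, -6)
= 0


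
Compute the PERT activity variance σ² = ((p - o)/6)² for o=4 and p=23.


σ² = ((p - o) / 6)² = (p - o)² / 36
= (23 - 4)² / 36
= 19² / 36
= 361 / 36
= 10.0278


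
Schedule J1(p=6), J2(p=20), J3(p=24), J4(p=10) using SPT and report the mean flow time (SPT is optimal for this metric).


SPT order: J1 → J4 → J2 → J3
Completion times:
  J1: C=6
  J4: C=16
  J2: C=36
  J3: C=60
Sum = 118, n = 4
Mean flow = 118/4
= 29.50


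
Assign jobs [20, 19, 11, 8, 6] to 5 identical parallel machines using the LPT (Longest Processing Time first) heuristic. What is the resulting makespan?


Jobs (LPT sorted): [20, 19, 11, 8, 6]
Machines: 5
  J=20 → Machine 1 (load: 0+20=20)
  J=19 → Machine 2 (load: 0+19=19)
  J=11 → Machine 3 (load: 0+11=11)
  J=8 → Machine 4 (load: 0+8=8)
  J=6 → Machine 5 (load: 0+6=6)
Machine loads: [20, 19, 11, 8, 6]
Makespan = max = 20 time units


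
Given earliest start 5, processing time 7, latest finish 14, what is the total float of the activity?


EF = ES + duration = 5 + 7 = 12
LS = LF - duration = 14 - 7 = 7
Total Float = LF - EF = 14 - 12
(or LS - ES = 7 - 5)
= 2


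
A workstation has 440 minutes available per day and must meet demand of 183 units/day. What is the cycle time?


Cycle time = available time / demand
= 440 / 183
= 2.40 min/unit


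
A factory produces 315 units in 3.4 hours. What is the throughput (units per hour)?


Throughput = units / time
= 315 / 3.4
= 92.6 units/hour


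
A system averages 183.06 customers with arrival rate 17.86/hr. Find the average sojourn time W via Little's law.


Little's law: L = λW → W = L / λ
= 183.06 / 17.86
= 10.25 hours


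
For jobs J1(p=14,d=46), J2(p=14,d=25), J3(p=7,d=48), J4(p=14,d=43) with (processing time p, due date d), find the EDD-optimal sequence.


EDD: sort by earliest due date
  J2: d=25, p=14
  J4: d=43, p=14
  J1: d=46, p=14
  J3: d=48, p=7
Order: J2 → J4 → J1 → J3


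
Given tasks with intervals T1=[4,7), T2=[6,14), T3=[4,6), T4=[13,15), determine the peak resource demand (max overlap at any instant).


Check each time point for overlaps:
  t=4: 2 tasks active (T1, T3)
Max concurrent = 2
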